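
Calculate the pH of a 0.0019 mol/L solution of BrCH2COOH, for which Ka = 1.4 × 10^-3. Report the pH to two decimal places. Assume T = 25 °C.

BrCH2COOH ⇌ BrCH2COO- + H+
Let x = [H+] at equilibrium. Ka = x²/(0.0019 − x).
x is not negligible relative to C₀; solve x² + 0.0014·x − 2.66e-06 = 0.
x = [−0.0014 + √(0.0014² + 1.06e-05)]/2 = 1.07 × 10^-3 M
pH = −log[H+] = −log(1.07 × 10^-3) = 2.97

pH = 2.97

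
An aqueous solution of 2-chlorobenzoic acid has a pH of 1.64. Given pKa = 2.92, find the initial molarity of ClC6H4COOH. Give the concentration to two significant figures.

C₀ = 4.6 × 10^-1 M

[H+] = 10^(-1.64) = 2.29 × 10^-2 M = x
Ka = 10^(−2.92) = 1.20 × 10^-3
Ka = x²/(C₀ − x) ⇒ C₀ = x + x²/Ka
C₀ = 2.29 × 10^-2 + (2.29 × 10^-2)²/(1.20 × 10^-3) = 4.60 × 10^-1 M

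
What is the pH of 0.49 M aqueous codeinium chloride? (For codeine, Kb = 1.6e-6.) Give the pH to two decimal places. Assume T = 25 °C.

pH = 4.26

C18H22NO3+ is the conjugate acid of the weak base C18H21NO3.
Ka = Kw/Kb = 1.0×10^-14 / 1.6 × 10^-6 = 6.25 × 10^-9
From the ICE table, Ka = x²/(0.49 − x) = 6.25 × 10^-9.
Assume x ≪ 0.49: x ≈ √(6.25 × 10^-9 × 0.49) = 5.53 × 10^-5 M
Check: 0.011% ionized — well under 5%, approximation valid.
pH = −log[H+] = −log(5.53 × 10^-5) = 4.26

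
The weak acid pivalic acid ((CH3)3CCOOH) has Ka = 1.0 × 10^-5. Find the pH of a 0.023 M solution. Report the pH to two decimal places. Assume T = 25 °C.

pH = 3.32

(CH3)3CCOOH ⇌ (CH3)3CCOO- + H+
Ka = x²/(0.023 − x) = 1.0 × 10^-5
Since Ka ≪ C₀, x ≈ √(Ka·C₀) = 4.80 × 10^-4 M.
pH = −log[H+] = −log(4.80 × 10^-4) = 3.32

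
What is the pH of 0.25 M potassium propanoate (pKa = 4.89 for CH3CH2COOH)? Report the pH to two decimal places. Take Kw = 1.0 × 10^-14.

pH = 9.14

CH3CH2COO- is the conjugate base of the weak acid CH3CH2COOH.
Ka = 10^(−4.89) = 1.29 × 10^-5
Kb = Kw/Ka = 1.0×10^-14 / 1.29 × 10^-5 = 7.75 × 10^-10
Kb = [OH-]²/(0.25 − [OH-]) = 7.75 × 10^-10
Since Kb ≪ C₀, [OH-] ≈ √(Kb·C₀) = 1.39 × 10^-5 M.
([OH-]/C₀ = 0.0056% < 5%, so the approximation holds.)
pOH = 4.86, so pH = 14.00 − pOH = 9.14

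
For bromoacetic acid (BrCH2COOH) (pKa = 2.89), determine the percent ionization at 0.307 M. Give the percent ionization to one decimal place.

6.3%

BrCH2COOH ⇌ BrCH2COO- + H+; let x = [H+] at equilibrium.
Ka = 10^(−2.89) = 1.29 × 10^-3
Solve x² + 0.00129x − 0.000396 = 0 → x = 1.93 × 10^-2 M
% ionization = x/C₀ × 100% = 1.93 × 10^-2/0.307 × 100% = 6.3%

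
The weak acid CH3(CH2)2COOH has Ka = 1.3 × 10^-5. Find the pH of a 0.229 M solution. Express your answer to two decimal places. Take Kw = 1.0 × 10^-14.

CH3(CH2)2COOH ⇌ CH3(CH2)2COO- + H+
Ka = [H+]²/(0.229 − [H+]) = 1.3 × 10^-5
Assume [H+] ≪ 0.229: [H+] ≈ √(1.3 × 10^-5 × 0.229) = 1.73 × 10^-3 M
([H+]/C₀ = 0.75% < 5%, so the approximation holds.)
pH = −log[H+] = −log(1.73 × 10^-3) = 2.76

pH = 2.76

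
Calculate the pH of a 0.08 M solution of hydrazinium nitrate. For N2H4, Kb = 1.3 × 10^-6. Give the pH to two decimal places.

pH = 4.61

N2H5+ is the conjugate acid of the weak base N2H4.
Ka = Kw/Kb = 1.0×10^-14 / 1.3 × 10^-6 = 7.69 × 10^-9
From the ICE table, Ka = x²/(0.08 − x) = 7.69 × 10^-9.
Assume x ≪ 0.08: x ≈ √(7.69 × 10^-9 × 0.08) = 2.48 × 10^-5 M
pH = −log[H+] = −log(2.48 × 10^-5) = 4.61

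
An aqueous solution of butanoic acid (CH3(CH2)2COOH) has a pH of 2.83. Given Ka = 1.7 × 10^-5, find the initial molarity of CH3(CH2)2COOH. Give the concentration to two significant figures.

[H+] = 10^(-2.83) = 1.48 × 10^-3 M = x
Ka = x²/(C₀ − x) ⇒ C₀ = x + x²/Ka
C₀ = 1.48 × 10^-3 + (1.48 × 10^-3)²/(1.7 × 10^-5) = 1.30 × 10^-1 M

C₀ = 1.3 × 10^-1 M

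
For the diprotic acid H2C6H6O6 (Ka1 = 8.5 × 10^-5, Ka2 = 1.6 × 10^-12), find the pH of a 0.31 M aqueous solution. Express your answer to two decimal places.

Ka1 ≫ Ka2, so treat the first dissociation as the only significant source of H+.
Ka1 = x²/(0.31 − x) = 8.5 × 10^-5
x ≈ √(8.5 × 10^-5 × 0.31) = 5.13 × 10^-3 M
pH = −log(5.13 × 10^-3) = 2.29

pH = 2.29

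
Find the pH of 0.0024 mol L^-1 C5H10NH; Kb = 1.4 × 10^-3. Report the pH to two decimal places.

pH = 11.10

C5H10NH + H2O ⇌ C5H10NH2+ + OH-
Kb = [OH-]²/(0.0024 − [OH-]) = 1.4 × 10^-3
[OH-] is not negligible relative to C₀; solve [OH-]² + 0.0014·[OH-] − 3.36e-06 = 0.
[OH-] = (−Kb + √(Kb² + 4·Kb·C₀))/2 = 1.26 × 10^-3 M
pOH = 2.90, so pH = 14.00 − pOH = 11.10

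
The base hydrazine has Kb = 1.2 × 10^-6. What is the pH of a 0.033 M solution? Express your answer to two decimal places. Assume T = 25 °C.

pH = 10.30

N2H4 + H2O ⇌ N2H5+ + OH-
Let x = [OH-] at equilibrium. Kb = x²/(0.033 − x).
Since Kb ≪ C₀, x ≈ √(Kb·C₀) = 1.99 × 10^-4 M.
Check: 0.6% ionized — well under 5%, approximation valid.
pOH = 3.70, so pH = 14.00 − pOH = 10.30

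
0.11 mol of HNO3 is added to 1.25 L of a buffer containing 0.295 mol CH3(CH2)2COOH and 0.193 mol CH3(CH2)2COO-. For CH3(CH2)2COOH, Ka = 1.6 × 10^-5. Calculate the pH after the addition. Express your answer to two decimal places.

pH = 4.11

Added H+ converts CH3(CH2)2COO- to CH3(CH2)2COOH: CH3(CH2)2COOH → 0.405 mol, CH3(CH2)2COO- → 0.083 mol.
pKa = −log(1.6 × 10^-5) = 4.796
pH = pKa + log([A⁻]/[HA]) = 4.796 + log(0.083/0.405) = 4.796 -0.688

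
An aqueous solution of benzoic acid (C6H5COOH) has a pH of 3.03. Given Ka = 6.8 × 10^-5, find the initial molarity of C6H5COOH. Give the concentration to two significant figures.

[H+] = 10^(-3.03) = 9.33 × 10^-4 M = x
Ka = x²/(C₀ − x) ⇒ C₀ = x + x²/Ka
C₀ = 9.33 × 10^-4 + (9.33 × 10^-4)²/(6.8 × 10^-5) = 1.37 × 10^-2 M

C₀ = 1.4 × 10^-2 M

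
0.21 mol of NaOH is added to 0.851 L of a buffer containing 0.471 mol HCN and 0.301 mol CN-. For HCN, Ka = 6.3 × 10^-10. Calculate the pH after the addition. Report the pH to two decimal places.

OH- converts HCN to CN-: HCN → 0.261 mol, CN- → 0.511 mol.
pKa = −log(6.3 × 10^-10) = 9.201
pH = pKa + log([A⁻]/[HA]) = 9.201 + log(0.511/0.261) = 9.201 +0.292

pH = 9.49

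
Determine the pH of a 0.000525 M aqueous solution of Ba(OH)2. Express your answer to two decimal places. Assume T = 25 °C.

pH = 11.02

Ba(OH)2 is a strong base (each formula unit releases 2 OH-); [OH-] = 0.00105 M.
pOH = -log(0.00105) = 2.98
pH = 14.00 - 2.98 = 11.02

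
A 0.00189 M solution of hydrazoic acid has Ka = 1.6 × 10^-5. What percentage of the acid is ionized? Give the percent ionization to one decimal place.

8.8%

HN3 ⇌ N3- + H+; let x = [H+] at equilibrium.
Ka = x²/(C₀ − x); solving the quadratic gives x = 1.66 × 10^-4 M.
Fraction ionized = 1.66 × 10^-4 / 0.00189 = 0.0878 → 8.8%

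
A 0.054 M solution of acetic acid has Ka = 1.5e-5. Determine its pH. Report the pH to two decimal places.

pH = 3.05

CH3COOH ⇌ CH3COO- + H+
From the ICE table, Ka = [H+]²/(0.054 − [H+]) = 1.5 × 10^-5.
Neglecting [H+] in the denominator: [H+] = √(1.5 × 10^-5 × 0.054) = 9.00 × 10^-4 M
([H+]/C₀ = 1.7% < 5%, so the approximation holds.)
pH = −log[H+] = −log(9.00 × 10^-4) = 3.05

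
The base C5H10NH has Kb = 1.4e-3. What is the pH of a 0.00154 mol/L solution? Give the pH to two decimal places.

pH = 10.97

C5H10NH + H2O ⇌ C5H10NH2+ + OH-
Let x = [OH-] at equilibrium. Kb = x²/(0.00154 − x).
Here C₀/Kb ≈ 1.1, so the small-x approximation fails. Use the quadratic:
x = (−Kb + √(Kb² + 4·Kb·C₀))/2 = 9.27 × 10^-4 M
pOH = 3.03, so pH = 14.00 − pOH = 10.97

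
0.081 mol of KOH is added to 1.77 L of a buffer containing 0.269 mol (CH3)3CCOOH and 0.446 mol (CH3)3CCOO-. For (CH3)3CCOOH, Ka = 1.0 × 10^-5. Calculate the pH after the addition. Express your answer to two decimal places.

OH- converts (CH3)3CCOOH to (CH3)3CCOO-: (CH3)3CCOOH → 0.188 mol, (CH3)3CCOO- → 0.527 mol.
pKa = −log(1.0 × 10^-5) = 5.000
Henderson–Hasselbalch with mole ratio 0.527/0.188: pH = 5.000 + (+0.448)

pH = 5.45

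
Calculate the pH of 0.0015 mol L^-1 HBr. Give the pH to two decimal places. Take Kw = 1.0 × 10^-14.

HBr is a strong acid and dissociates completely, so [H+] = 0.0015 M.
pH = -log(0.0015) = 2.82

pH = 2.82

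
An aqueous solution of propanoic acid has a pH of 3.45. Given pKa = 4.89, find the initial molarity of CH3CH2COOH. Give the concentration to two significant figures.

[H+] = 10^(-3.45) = 3.55 × 10^-4 M = x
Ka = 10^(−4.89) = 1.29 × 10^-5
Ka = x²/(C₀ − x) ⇒ C₀ = x + x²/Ka
C₀ = 3.55 × 10^-4 + (3.55 × 10^-4)²/(1.29 × 10^-5) = 1.01 × 10^-2 M

C₀ = 1.0 × 10^-2 M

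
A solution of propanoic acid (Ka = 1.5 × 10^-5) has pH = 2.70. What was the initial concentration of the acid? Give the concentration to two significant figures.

C₀ = 2.7 × 10^-1 M

[H+] = 10^(-2.70) = 2.00 × 10^-3 M = x
Ka = x²/(C₀ − x) ⇒ C₀ = x + x²/Ka
C₀ = 2.00 × 10^-3 + (2.00 × 10^-3)²/(1.5 × 10^-5) = 2.69 × 10^-1 M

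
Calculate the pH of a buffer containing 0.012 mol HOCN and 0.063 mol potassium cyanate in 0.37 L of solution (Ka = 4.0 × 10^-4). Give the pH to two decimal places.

pH = 4.12

pKa = −log(4.0 × 10^-4) = 3.398
Using pH = pKa + log([base]/[acid]) with [base]/[acid] = 0.063/0.012:
pH = 3.398 + (+0.720) = 4.12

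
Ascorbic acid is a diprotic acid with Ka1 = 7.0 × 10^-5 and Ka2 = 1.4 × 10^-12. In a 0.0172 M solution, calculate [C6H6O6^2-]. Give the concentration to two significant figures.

First ionization gives [H+] ≈ [HC6H6O6-] = 1.06 × 10^-3 M.
Second step: Ka2 = [H+][C6H6O6^2-]/[HC6H6O6-] ≈ [C6H6O6^2-] (since [H+] ≈ [HC6H6O6-]).
So [C6H6O6^2-] ≈ Ka2.

1.4 × 10^-12 M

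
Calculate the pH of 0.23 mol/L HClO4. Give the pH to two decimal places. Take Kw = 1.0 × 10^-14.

pH = 0.64

HClO4 is a strong acid and dissociates completely, so [H+] = 0.23 M.
pH = -log(0.23) = 0.64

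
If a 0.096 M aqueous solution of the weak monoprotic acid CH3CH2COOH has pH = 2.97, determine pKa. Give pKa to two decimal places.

[H+] = 10^(-2.97) = 1.07 × 10^-3 M
At equilibrium [HA] = 0.096 − 1.07 × 10^-3 = 9.49 × 10^-2 M
Ka = [H+][A-]/[HA] = (1.07 × 10^-3)² / 9.49 × 10^-2 = 1.21 × 10^-5
pKa = -log(1.21 × 10^-5) = 4.92

pKa = 4.92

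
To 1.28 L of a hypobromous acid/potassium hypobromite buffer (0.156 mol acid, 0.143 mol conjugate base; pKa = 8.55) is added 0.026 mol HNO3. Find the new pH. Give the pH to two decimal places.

pH = 8.36

After neutralization: n(HOBr) = 0.182 mol, n(OBr-) = 0.117 mol.
Henderson–Hasselbalch with mole ratio 0.117/0.182: pH = 8.55 + (-0.192)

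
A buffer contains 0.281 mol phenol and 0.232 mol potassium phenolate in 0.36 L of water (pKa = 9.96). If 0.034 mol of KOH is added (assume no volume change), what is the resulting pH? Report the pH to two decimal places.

After neutralization: n(C6H5OH) = 0.247 mol, n(C6H5O-) = 0.266 mol.
Henderson–Hasselbalch with mole ratio 0.266/0.247: pH = 9.96 + (+0.032)

pH = 9.99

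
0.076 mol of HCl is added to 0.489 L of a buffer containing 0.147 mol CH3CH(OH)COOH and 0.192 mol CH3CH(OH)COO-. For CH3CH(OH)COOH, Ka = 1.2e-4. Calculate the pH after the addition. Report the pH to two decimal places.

pH = 3.64

Added H+ converts CH3CH(OH)COO- to CH3CH(OH)COOH: CH3CH(OH)COOH → 0.223 mol, CH3CH(OH)COO- → 0.116 mol.
pKa = −log(1.2 × 10^-4) = 3.921
Henderson–Hasselbalch with mole ratio 0.116/0.223: pH = 3.921 + (-0.284)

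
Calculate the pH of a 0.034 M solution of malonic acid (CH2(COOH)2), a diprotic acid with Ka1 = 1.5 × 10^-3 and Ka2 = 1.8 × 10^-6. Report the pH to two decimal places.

pH = 2.19

Ka1 ≫ Ka2, so treat the first dissociation as the only significant source of H+.
Ka1 = x²/(0.034 − x) = 1.5 × 10^-3
Solving the quadratic: x = (−Ka1 + √(Ka1² + 4·Ka1·C₀))/2 = 6.43 × 10^-3 M
pH = −log(6.43 × 10^-3) = 2.19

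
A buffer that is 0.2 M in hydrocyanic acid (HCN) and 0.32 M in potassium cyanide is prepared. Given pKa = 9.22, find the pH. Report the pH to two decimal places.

pH = pKa + log([A⁻]/[HA]) = 9.22 + log(0.32/0.2)
pH = 9.22 + (+0.204) = 9.42

pH = 9.42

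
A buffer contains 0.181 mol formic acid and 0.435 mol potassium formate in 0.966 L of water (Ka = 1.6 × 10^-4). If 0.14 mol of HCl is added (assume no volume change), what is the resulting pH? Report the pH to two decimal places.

After neutralization: n(HCOOH) = 0.321 mol, n(HCOO-) = 0.295 mol.
pKa = −log(1.6 × 10^-4) = 3.796
Henderson–Hasselbalch with mole ratio 0.295/0.321: pH = 3.796 + (-0.037)

pH = 3.76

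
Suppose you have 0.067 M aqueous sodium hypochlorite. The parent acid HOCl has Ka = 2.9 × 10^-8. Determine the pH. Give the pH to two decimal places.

pH = 10.18

OCl- is the conjugate base of the weak acid HOCl.
Kb = Kw/Ka = 1.0×10^-14 / 2.9 × 10^-8 = 3.45 × 10^-7
Kb = x²/(0.067 − x) = 3.45 × 10^-7
Neglecting x in the denominator: x = √(3.45 × 10^-7 × 0.067) = 1.52 × 10^-4 M
pOH = 3.82, so pH = 14.00 − pOH = 10.18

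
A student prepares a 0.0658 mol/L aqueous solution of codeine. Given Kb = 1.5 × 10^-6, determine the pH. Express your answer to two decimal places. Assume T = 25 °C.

C18H21NO3 + H2O ⇌ C18H22NO3+ + OH-
From the ICE table, Kb = x²/(0.0658 − x) = 1.5 × 10^-6.
Neglecting x in the denominator: x = √(1.5 × 10^-6 × 0.0658) = 3.14 × 10^-4 M
Check: 0.48% ionized — well under 5%, approximation valid.
pOH = 3.50, so pH = 14.00 − pOH = 10.50

pH = 10.50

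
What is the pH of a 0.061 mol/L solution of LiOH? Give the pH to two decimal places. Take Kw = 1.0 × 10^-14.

pH = 12.79

LiOH is a strong base; [OH-] = 0.061 M.
pOH = -log(0.061) = 1.21
pH = 14.00 - 1.21 = 12.79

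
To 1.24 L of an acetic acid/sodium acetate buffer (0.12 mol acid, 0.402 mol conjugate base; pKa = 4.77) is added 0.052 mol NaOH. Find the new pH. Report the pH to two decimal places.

After neutralization: n(CH3COOH) = 0.068 mol, n(CH3COO-) = 0.454 mol.
pH = pKa + log(n_CH3COO-/n_CH3COOH) = 4.77 + log(0.454/0.068) = 4.77 + (+0.825)

pH = 5.59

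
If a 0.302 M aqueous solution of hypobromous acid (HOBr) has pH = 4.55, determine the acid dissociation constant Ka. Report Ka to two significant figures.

Ka = 2.6 × 10^-9

[H+] = 10^(-4.55) = 2.82 × 10^-5 M
At equilibrium [HA] = 0.302 − 2.82 × 10^-5 = 3.02 × 10^-1 M
Ka = [H+][A-]/[HA] = (2.82 × 10^-5)² / 3.02 × 10^-1 = 2.6 × 10^-9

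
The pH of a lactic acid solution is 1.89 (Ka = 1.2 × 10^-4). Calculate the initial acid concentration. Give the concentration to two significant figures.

[H+] = 10^(-1.89) = 1.29 × 10^-2 M = x
Ka = x²/(C₀ − x) ⇒ C₀ = x + x²/Ka
C₀ = 1.29 × 10^-2 + (1.29 × 10^-2)²/(1.2 × 10^-4) = 1.40 M

C₀ = 1.4 M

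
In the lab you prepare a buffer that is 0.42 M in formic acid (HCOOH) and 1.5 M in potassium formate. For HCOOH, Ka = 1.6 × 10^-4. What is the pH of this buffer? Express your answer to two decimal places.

pKa = −log(1.6 × 10^-4) = 3.796
Henderson–Hasselbalch: pH = pKa + log([HCOO-]/[HCOOH]) = 3.796 + log(1.5/0.42)
pH = 3.796 + (+0.553) = 4.35

pH = 4.35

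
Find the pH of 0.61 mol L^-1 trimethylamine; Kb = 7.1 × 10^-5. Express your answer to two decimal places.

pH = 11.82

(CH3)3N + H2O ⇌ (CH3)3NH+ + OH-
Kb = x²/(0.61 − x) = 7.1 × 10^-5
Assume x ≪ 0.61: x ≈ √(7.1 × 10^-5 × 0.61) = 6.58 × 10^-3 M
Check: 1.1% ionized — well under 5%, approximation valid.
pOH = 2.18, so pH = 14.00 − pOH = 11.82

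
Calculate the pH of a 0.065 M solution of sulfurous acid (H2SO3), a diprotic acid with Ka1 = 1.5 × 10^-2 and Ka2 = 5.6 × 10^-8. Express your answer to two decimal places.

Ka1 ≫ Ka2, so treat the first dissociation as the only significant source of H+.
Ka1 = x²/(0.065 − x) = 1.5 × 10^-2
Solving the quadratic: x = (−Ka1 + √(Ka1² + 4·Ka1·C₀))/2 = 2.46 × 10^-2 M
pH = −log(2.46 × 10^-2) = 1.61

pH = 1.61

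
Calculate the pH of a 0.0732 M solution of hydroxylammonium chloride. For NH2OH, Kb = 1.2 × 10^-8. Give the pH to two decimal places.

NH3OH+ is the conjugate acid of the weak base NH2OH.
Ka = Kw/Kb = 1.0×10^-14 / 1.2 × 10^-8 = 8.33 × 10^-7
From the ICE table, Ka = [H+]²/(0.0732 − [H+]) = 8.33 × 10^-7.
Assume [H+] ≪ 0.0732: [H+] ≈ √(8.33 × 10^-7 × 0.0732) = 2.47 × 10^-4 M
Check: 0.34% ionized — well under 5%, approximation valid.
pH = −log[H+] = −log(2.47 × 10^-4) = 3.61

pH = 3.61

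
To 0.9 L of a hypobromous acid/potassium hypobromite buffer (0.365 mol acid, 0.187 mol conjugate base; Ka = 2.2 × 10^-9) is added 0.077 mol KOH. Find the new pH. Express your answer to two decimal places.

pH = 8.62

OH- converts HOBr to OBr-: HOBr → 0.288 mol, OBr- → 0.264 mol.
pKa = −log(2.2 × 10^-9) = 8.658
Henderson–Hasselbalch with mole ratio 0.264/0.288: pH = 8.658 + (-0.038)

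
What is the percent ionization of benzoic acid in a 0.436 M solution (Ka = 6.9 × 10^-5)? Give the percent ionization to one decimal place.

C6H5COOH ⇌ C6H5COO- + H+; let x = [H+] at equilibrium.
x ≈ √(Ka·C₀) = √(6.9 × 10^-5 × 0.436) = 5.48 × 10^-3 M
Fraction ionized = 5.48 × 10^-3 / 0.436 = 0.0126 → 1.3%

1.3%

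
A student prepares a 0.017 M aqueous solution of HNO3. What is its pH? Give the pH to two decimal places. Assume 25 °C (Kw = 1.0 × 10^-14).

pH = 1.77

HNO3 is a strong acid and dissociates completely, so [H+] = 0.017 M.
pH = -log(0.017) = 1.77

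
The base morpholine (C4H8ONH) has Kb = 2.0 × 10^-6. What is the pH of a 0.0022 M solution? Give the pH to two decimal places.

C4H8ONH + H2O ⇌ C4H8ONH2+ + OH-
Kb = x²/(0.0022 − x) = 2.0 × 10^-6
Since Kb ≪ C₀, x ≈ √(Kb·C₀) = 6.63 × 10^-5 M.
(x/C₀ = 3% < 5%, so the approximation holds.)
pOH = −log(6.63 × 10^-5) = 4.18; pH = 14.00 − 4.18 = 9.82

pH = 9.82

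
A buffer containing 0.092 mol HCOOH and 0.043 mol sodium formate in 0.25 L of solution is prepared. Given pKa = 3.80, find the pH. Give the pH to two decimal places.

pH = pKa + log([A⁻]/[HA]) = 3.80 + log(0.043/0.092)
pH = 3.80 + (-0.330) = 3.47

pH = 3.47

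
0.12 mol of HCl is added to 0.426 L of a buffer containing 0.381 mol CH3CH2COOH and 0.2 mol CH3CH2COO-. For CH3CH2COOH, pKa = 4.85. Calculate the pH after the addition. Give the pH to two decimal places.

Added H+ converts CH3CH2COO- to CH3CH2COOH: CH3CH2COOH → 0.501 mol, CH3CH2COO- → 0.08 mol.
Henderson–Hasselbalch with mole ratio 0.08/0.501: pH = 4.85 + (-0.797)

pH = 4.05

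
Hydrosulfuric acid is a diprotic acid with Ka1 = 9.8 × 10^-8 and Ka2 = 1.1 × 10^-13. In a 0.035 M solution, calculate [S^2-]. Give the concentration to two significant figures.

First ionization gives [H+] ≈ [HS-] = 5.86 × 10^-5 M.
Second step: Ka2 = [H+][S^2-]/[HS-] ≈ [S^2-] (since [H+] ≈ [HS-]).
So [S^2-] ≈ Ka2.

1.1 × 10^-13 M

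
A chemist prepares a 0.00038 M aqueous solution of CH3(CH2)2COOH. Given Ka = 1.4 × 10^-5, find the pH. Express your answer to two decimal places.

CH3(CH2)2COOH ⇌ CH3(CH2)2COO- + H+
From the ICE table, Ka = x²/(0.00038 − x) = 1.4 × 10^-5.
x is not negligible relative to C₀; solve x² + 1.4e-05·x − 5.32e-09 = 0.
x = [−1.4e-05 + √(1.4e-05² + 2.13e-08)]/2 = 6.63 × 10^-5 M
pH = −log[H+] = −log(6.63 × 10^-5) = 4.18

pH = 4.18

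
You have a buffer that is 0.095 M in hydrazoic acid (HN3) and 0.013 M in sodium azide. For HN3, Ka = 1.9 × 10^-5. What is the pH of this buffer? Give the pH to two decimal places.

pKa = −log(1.9 × 10^-5) = 4.721
pH = pKa + log([A⁻]/[HA]) = 4.721 + log(0.013/0.095)
pH = 4.721 + (-0.864) = 3.86

pH = 3.86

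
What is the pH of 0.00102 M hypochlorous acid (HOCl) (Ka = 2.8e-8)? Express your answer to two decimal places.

HOCl ⇌ OCl- + H+
Ka = x²/(0.00102 − x) = 2.8 × 10^-8
Neglecting x in the denominator: x = √(2.8 × 10^-8 × 0.00102) = 5.34 × 10^-6 M
Check: 0.52% ionized — well under 5%, approximation valid.
pH = −log(5.34 × 10^-6) = 5.27

pH = 5.27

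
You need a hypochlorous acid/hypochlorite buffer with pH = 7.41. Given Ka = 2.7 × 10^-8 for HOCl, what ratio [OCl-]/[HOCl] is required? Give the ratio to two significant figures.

pKa = -log(2.7 × 10^-8) = 7.569
pH = pKa + log(r) ⇒ log(r) = 7.41 − 7.569 = -0.159
r = [OCl-]/[HOCl] = 10^(-0.159) = 0.693

ratio = 0.69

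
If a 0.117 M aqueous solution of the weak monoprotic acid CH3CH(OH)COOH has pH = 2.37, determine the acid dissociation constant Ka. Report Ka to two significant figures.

Ka = 1.6 × 10^-4

[H+] = 10^(-2.37) = 4.27 × 10^-3 M
At equilibrium [HA] = 0.117 − 4.27 × 10^-3 = 1.13 × 10^-1 M
Ka = [H+][A-]/[HA] = (4.27 × 10^-3)² / 1.13 × 10^-1 = 1.6 × 10^-4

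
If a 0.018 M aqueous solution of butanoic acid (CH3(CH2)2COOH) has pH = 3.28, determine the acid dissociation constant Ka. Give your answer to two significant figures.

[H+] = 10^(-3.28) = 5.25 × 10^-4 M
At equilibrium [HA] = 0.018 − 5.25 × 10^-4 = 1.75 × 10^-2 M
Ka = [H+][A-]/[HA] = (5.25 × 10^-4)² / 1.75 × 10^-2 = 1.6 × 10^-5

Ka = 1.6 × 10^-5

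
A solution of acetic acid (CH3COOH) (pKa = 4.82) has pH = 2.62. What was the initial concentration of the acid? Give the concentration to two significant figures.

[H+] = 10^(-2.62) = 2.40 × 10^-3 M = x
Ka = 10^(−4.82) = 1.51 × 10^-5
Ka = x²/(C₀ − x) ⇒ C₀ = x + x²/Ka
C₀ = 2.40 × 10^-3 + (2.40 × 10^-3)²/(1.51 × 10^-5) = 3.84 × 10^-1 M

C₀ = 3.8 × 10^-1 M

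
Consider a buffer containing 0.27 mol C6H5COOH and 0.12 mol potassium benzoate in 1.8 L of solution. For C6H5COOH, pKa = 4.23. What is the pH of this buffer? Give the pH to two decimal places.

pH = 3.88

Henderson–Hasselbalch: pH = pKa + log([C6H5COO-]/[C6H5COOH]) = 4.23 + log(0.12/0.27)
pH = 4.23 + (-0.352) = 3.88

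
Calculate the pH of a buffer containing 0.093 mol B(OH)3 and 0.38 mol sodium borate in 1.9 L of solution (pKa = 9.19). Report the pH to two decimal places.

pH = pKa + log([A⁻]/[HA]) = 9.19 + log(0.38/0.093)
pH = 9.19 + (+0.611) = 9.80

pH = 9.80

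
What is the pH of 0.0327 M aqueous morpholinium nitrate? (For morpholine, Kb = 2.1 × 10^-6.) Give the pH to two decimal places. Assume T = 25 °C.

pH = 4.90

C4H8ONH2+ is the conjugate acid of the weak base C4H8ONH.
Ka = Kw/Kb = 1.0×10^-14 / 2.1 × 10^-6 = 4.76 × 10^-9
From the ICE table, Ka = x²/(0.0327 − x) = 4.76 × 10^-9.
Assume x ≪ 0.0327: x ≈ √(4.76 × 10^-9 × 0.0327) = 1.25 × 10^-5 M
Check: 0.038% ionized — well under 5%, approximation valid.
pH = −log(1.25 × 10^-5) = 4.90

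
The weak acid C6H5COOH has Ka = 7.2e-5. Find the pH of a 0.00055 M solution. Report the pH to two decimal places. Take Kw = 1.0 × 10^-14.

C6H5COOH ⇌ C6H5COO- + H+
Ka = [H+]²/(0.00055 − [H+]) = 7.2 × 10^-5
Here C₀/Ka ≈ 7.64, so the small-[H+] approximation fails. Use the quadratic:
[H+] = [−7.2e-05 + √(7.2e-05² + 1.58e-07)]/2 = 1.66 × 10^-4 M
pH = −log(1.66 × 10^-4) = 3.78

pH = 3.78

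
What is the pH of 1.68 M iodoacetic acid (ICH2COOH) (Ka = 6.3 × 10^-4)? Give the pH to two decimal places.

ICH2COOH ⇌ ICH2COO- + H+
From the ICE table, Ka = [H+]²/(1.68 − [H+]) = 6.3 × 10^-4.
Since Ka ≪ C₀, [H+] ≈ √(Ka·C₀) = 3.25 × 10^-2 M.
([H+]/C₀ = 1.9% < 5%, so the approximation holds.)
pH = −log(3.25 × 10^-2) = 1.49

pH = 1.49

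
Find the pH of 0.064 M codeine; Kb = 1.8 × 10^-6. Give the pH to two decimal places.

pH = 10.53

C18H21NO3 + H2O ⇌ C18H22NO3+ + OH-
From the ICE table, Kb = x²/(0.064 − x) = 1.8 × 10^-6.
Assume x ≪ 0.064: x ≈ √(1.8 × 10^-6 × 0.064) = 3.39 × 10^-4 M
Check: 0.53% ionized — well under 5%, approximation valid.
pOH = 3.47, so pH = 14.00 − pOH = 10.53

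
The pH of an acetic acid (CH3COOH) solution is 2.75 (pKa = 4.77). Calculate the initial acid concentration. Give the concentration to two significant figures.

C₀ = 1.9 × 10^-1 M

[H+] = 10^(-2.75) = 1.78 × 10^-3 M = x
Ka = 10^(−4.77) = 1.70 × 10^-5
Ka = x²/(C₀ − x) ⇒ C₀ = x + x²/Ka
C₀ = 1.78 × 10^-3 + (1.78 × 10^-3)²/(1.70 × 10^-5) = 1.88 × 10^-1 M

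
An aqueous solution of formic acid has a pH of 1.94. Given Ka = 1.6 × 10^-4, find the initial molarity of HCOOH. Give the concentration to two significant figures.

C₀ = 8.4 × 10^-1 M

[H+] = 10^(-1.94) = 1.15 × 10^-2 M = x
Ka = x²/(C₀ − x) ⇒ C₀ = x + x²/Ka
C₀ = 1.15 × 10^-2 + (1.15 × 10^-2)²/(1.6 × 10^-4) = 8.38 × 10^-1 M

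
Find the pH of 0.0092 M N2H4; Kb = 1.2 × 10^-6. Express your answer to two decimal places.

pH = 10.02

N2H4 + H2O ⇌ N2H5+ + OH-
From the ICE table, Kb = x²/(0.0092 − x) = 1.2 × 10^-6.
Assume x ≪ 0.0092: x ≈ √(1.2 × 10^-6 × 0.0092) = 1.05 × 10^-4 M
pOH = −log(1.05 × 10^-4) = 3.98; pH = 14.00 − 3.98 = 10.02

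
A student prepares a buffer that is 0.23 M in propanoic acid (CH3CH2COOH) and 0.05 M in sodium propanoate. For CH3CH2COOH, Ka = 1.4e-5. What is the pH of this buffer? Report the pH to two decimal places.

pKa = −log(1.4 × 10^-5) = 4.854
pH = pKa + log([A⁻]/[HA]) = 4.854 + log(0.05/0.23)
pH = 4.854 + (-0.663) = 4.19

pH = 4.19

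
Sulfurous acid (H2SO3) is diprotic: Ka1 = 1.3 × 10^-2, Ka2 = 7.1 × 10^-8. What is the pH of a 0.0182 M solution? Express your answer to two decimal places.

pH = 1.99

Ka1 ≫ Ka2, so treat the first dissociation as the only significant source of H+.
Ka1 = x²/(0.0182 − x) = 1.3 × 10^-2
Solving the quadratic: x = (−Ka1 + √(Ka1² + 4·Ka1·C₀))/2 = 1.02 × 10^-2 M
pH = −log(1.02 × 10^-2) = 1.99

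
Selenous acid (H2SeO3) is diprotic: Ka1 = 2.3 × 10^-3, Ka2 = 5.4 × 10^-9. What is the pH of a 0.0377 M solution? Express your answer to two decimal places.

Since Ka1 ≫ Ka2, the first ionization dominates [H+].
Ka1 = x²/(0.0377 − x) = 2.3 × 10^-3
Solving the quadratic: x = (−Ka1 + √(Ka1² + 4·Ka1·C₀))/2 = 8.23 × 10^-3 M
pH = −log(8.23 × 10^-3) = 2.08

pH = 2.08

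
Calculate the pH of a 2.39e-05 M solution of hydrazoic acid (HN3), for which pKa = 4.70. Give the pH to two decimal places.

pH = 4.85

HN3 ⇌ N3- + H+
Ka = 10^(−4.70) = 2.00 × 10^-5
Ka = [H+]²/(2.39e-05 − [H+]) = 2.00 × 10^-5
Here C₀/Ka ≈ 1.2, so the small-[H+] approximation fails. Use the quadratic:
[H+] = (−Ka + √(Ka² + 4·Ka·C₀))/2 = 1.40 × 10^-5 M
pH = −log(1.40 × 10^-5) = 4.85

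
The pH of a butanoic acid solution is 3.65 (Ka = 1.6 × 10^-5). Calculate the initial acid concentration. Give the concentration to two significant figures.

C₀ = 3.4 × 10^-3 M

[H+] = 10^(-3.65) = 2.24 × 10^-4 M = x
Ka = x²/(C₀ − x) ⇒ C₀ = x + x²/Ka
C₀ = 2.24 × 10^-4 + (2.24 × 10^-4)²/(1.6 × 10^-5) = 3.36 × 10^-3 M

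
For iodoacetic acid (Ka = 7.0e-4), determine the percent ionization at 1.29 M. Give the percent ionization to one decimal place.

2.3%

ICH2COOH ⇌ ICH2COO- + H+; let x = [H+] at equilibrium.
x ≈ √(Ka·C₀) = √(7.0 × 10^-4 × 1.29) = 3.00 × 10^-2 M
% ionization = x/C₀ × 100% = 3.00 × 10^-2/1.29 × 100% = 2.3%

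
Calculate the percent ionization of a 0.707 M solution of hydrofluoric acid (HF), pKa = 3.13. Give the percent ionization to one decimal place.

3.2%

HF ⇌ F- + H+; let x = [H+] at equilibrium.
Ka = 10^(−3.13) = 7.41 × 10^-4
x ≈ √(Ka·C₀) = √(7.41 × 10^-4 × 0.707) = 2.29 × 10^-2 M
Fraction ionized = 2.29 × 10^-2 / 0.707 = 0.0324 → 3.2%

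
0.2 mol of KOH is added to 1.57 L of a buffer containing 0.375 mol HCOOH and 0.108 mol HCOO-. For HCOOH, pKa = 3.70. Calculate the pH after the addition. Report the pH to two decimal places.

After neutralization: n(HCOOH) = 0.175 mol, n(HCOO-) = 0.308 mol.
Henderson–Hasselbalch with mole ratio 0.308/0.175: pH = 3.70 + (+0.246)

pH = 3.95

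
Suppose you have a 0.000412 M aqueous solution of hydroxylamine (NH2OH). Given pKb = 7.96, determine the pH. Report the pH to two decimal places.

NH2OH + H2O ⇌ NH3OH+ + OH-
Kb = 10^(−7.96) = 1.10 × 10^-8
Let x = [OH-] at equilibrium. Kb = x²/(0.000412 − x).
Since Kb ≪ C₀, x ≈ √(Kb·C₀) = 2.13 × 10^-6 M.
Check: 0.52% ionized — well under 5%, approximation valid.
pOH = 5.67, so pH = 14.00 − pOH = 8.33

pH = 8.33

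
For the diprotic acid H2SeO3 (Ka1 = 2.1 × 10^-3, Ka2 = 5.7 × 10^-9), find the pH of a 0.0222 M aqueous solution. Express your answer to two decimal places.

Ka1 ≫ Ka2, so treat the first dissociation as the only significant source of H+.
Ka1 = x²/(0.0222 − x) = 2.1 × 10^-3
Solving the quadratic: x = (−Ka1 + √(Ka1² + 4·Ka1·C₀))/2 = 5.86 × 10^-3 M
pH = −log(5.86 × 10^-3) = 2.23

pH = 2.23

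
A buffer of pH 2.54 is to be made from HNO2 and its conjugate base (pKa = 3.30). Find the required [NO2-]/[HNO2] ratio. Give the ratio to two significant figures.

ratio = 0.17

pH = pKa + log(r) ⇒ log(r) = 2.54 − 3.30 = -0.76
r = [NO2-]/[HNO2] = 10^(-0.76) = 0.174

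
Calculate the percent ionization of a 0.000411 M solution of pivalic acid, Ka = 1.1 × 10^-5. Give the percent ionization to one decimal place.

15.1%

(CH3)3CCOOH ⇌ (CH3)3CCOO- + H+; let x = [H+] at equilibrium.
Solve x² + 1.1e-05x − 4.52e-09 = 0 → x = 6.20 × 10^-5 M
Fraction ionized = 6.20 × 10^-5 / 0.000411 = 0.1509 → 15.1%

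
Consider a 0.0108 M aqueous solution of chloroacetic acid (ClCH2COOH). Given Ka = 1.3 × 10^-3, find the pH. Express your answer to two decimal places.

ClCH2COOH ⇌ ClCH2COO- + H+
Ka = x²/(0.0108 − x) = 1.3 × 10^-3
The 5% rule fails; solving x² + Ka·x − Ka·C₀ = 0 exactly:
x = [−0.0013 + √(0.0013² + 5.62e-05)]/2 = 3.15 × 10^-3 M
pH = −log[H+] = −log(3.15 × 10^-3) = 2.50

pH = 2.50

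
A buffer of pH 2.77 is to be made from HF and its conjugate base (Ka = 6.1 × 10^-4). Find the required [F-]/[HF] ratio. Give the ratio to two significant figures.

pKa = -log(6.1 × 10^-4) = 3.215
pH = pKa + log(r) ⇒ log(r) = 2.77 − 3.215 = -0.445
r = [F-]/[HF] = 10^(-0.445) = 0.359

ratio = 0.36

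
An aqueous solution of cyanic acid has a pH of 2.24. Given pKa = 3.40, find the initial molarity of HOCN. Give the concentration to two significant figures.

C₀ = 8.9 × 10^-2 M

[H+] = 10^(-2.24) = 5.75 × 10^-3 M = x
Ka = 10^(−3.40) = 3.98 × 10^-4
Ka = x²/(C₀ − x) ⇒ C₀ = x + x²/Ka
C₀ = 5.75 × 10^-3 + (5.75 × 10^-3)²/(3.98 × 10^-4) = 8.88 × 10^-2 M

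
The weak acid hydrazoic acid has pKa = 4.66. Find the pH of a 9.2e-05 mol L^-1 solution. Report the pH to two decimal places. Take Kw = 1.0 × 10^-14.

pH = 4.45

HN3 ⇌ N3- + H+
Ka = 10^(−4.66) = 2.19 × 10^-5
Ka = [H+]²/(9.2e-05 − [H+]) = 2.19 × 10^-5
[H+] is not negligible relative to C₀; solve [H+]² + 2.19e-05·[H+] − 2.01e-09 = 0.
[H+] = (−Ka + √(Ka² + 4·Ka·C₀))/2 = 3.53 × 10^-5 M
pH = −log(3.53 × 10^-5) = 4.45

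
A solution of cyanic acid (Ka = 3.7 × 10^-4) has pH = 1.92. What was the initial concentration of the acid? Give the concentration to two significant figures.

C₀ = 4.0 × 10^-1 M

[H+] = 10^(-1.92) = 1.20 × 10^-2 M = x
Ka = x²/(C₀ − x) ⇒ C₀ = x + x²/Ka
C₀ = 1.20 × 10^-2 + (1.20 × 10^-2)²/(3.7 × 10^-4) = 4.01 × 10^-1 M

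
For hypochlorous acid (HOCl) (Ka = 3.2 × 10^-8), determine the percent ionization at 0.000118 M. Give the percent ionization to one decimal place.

HOCl ⇌ OCl- + H+; let x = [H+] at equilibrium.
x ≈ √(Ka·C₀) = √(3.2 × 10^-8 × 0.000118) = 1.94 × 10^-6 M
Fraction ionized = 1.94 × 10^-6 / 0.000118 = 0.0164 → 1.6%

1.6%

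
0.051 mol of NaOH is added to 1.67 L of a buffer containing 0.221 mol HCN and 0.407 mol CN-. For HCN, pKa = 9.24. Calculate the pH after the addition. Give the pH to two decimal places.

pH = 9.67

OH- converts HCN to CN-: HCN → 0.17 mol, CN- → 0.458 mol.
Henderson–Hasselbalch with mole ratio 0.458/0.17: pH = 9.24 + (+0.430)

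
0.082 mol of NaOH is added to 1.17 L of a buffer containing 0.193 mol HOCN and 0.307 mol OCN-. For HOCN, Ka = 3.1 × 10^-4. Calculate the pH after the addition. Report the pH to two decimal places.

pH = 4.05

After neutralization: n(HOCN) = 0.111 mol, n(OCN-) = 0.389 mol.
pKa = −log(3.1 × 10^-4) = 3.509
pH = pKa + log([A⁻]/[HA]) = 3.509 + log(0.389/0.111) = 3.509 +0.545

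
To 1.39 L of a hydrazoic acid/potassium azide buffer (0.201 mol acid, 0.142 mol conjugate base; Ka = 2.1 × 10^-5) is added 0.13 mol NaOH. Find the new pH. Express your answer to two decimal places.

pH = 5.26

OH- converts HN3 to N3-: HN3 → 0.071 mol, N3- → 0.272 mol.
pKa = −log(2.1 × 10^-5) = 4.678
pH = pKa + log(n_N3-/n_HN3) = 4.678 + log(0.272/0.071) = 4.678 + (+0.583)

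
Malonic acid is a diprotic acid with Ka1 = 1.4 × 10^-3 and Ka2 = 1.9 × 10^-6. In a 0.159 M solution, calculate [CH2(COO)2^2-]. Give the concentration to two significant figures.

First ionization gives [H+] ≈ [CH2(COOH)COO-] = 1.42 × 10^-2 M.
Second step: Ka2 = [H+][CH2(COO)2^2-]/[CH2(COOH)COO-] ≈ [CH2(COO)2^2-] (since [H+] ≈ [CH2(COOH)COO-]).
So [CH2(COO)2^2-] ≈ Ka2.

1.9 × 10^-6 M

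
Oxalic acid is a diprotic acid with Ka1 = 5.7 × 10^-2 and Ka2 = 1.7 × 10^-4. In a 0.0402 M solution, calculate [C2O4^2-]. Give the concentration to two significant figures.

First ionization gives [H+] ≈ [HC2O4-] = 2.72 × 10^-2 M.
Second step: Ka2 = [H+][C2O4^2-]/[HC2O4-] ≈ [C2O4^2-] (since [H+] ≈ [HC2O4-]).
So [C2O4^2-] ≈ Ka2.

1.7 × 10^-4 M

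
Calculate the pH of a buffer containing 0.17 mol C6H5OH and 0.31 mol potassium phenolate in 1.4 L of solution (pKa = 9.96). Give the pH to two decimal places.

pH = 10.22

Henderson–Hasselbalch: pH = pKa + log([C6H5O-]/[C6H5OH]) = 9.96 + log(0.31/0.17)
pH = 9.96 + (+0.261) = 10.22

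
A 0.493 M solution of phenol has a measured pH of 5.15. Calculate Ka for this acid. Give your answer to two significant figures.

[H+] = 10^(-5.15) = 7.08 × 10^-6 M
At equilibrium [HA] = 0.493 − 7.08 × 10^-6 = 4.93 × 10^-1 M
Ka = [H+][A-]/[HA] = (7.08 × 10^-6)² / 4.93 × 10^-1 = 1.0 × 10^-10

Ka = 1.0 × 10^-10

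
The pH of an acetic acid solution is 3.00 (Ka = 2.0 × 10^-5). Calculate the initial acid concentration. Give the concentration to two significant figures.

[H+] = 10^(-3.00) = 1.00 × 10^-3 M = x
Ka = x²/(C₀ − x) ⇒ C₀ = x + x²/Ka
C₀ = 1.00 × 10^-3 + (1.00 × 10^-3)²/(2.0 × 10^-5) = 5.10 × 10^-2 M

C₀ = 5.1 × 10^-2 M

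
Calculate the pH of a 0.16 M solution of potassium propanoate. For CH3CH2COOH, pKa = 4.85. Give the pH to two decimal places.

CH3CH2COO- is the conjugate base of the weak acid CH3CH2COOH.
Ka = 10^(−4.85) = 1.41 × 10^-5
Kb = Kw/Ka = 1.0×10^-14 / 1.41 × 10^-5 = 7.09 × 10^-10
Kb = [OH-]²/(0.16 − [OH-]) = 7.09 × 10^-10
Neglecting [OH-] in the denominator: [OH-] = √(7.09 × 10^-10 × 0.16) = 1.07 × 10^-5 M
pOH = 4.97, so pH = 14.00 − pOH = 9.03

pH = 9.03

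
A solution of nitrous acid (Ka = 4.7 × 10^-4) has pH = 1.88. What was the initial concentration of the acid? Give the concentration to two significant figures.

C₀ = 3.8 × 10^-1 M

[H+] = 10^(-1.88) = 1.32 × 10^-2 M = x
Ka = x²/(C₀ − x) ⇒ C₀ = x + x²/Ka
C₀ = 1.32 × 10^-2 + (1.32 × 10^-2)²/(4.7 × 10^-4) = 3.84 × 10^-1 M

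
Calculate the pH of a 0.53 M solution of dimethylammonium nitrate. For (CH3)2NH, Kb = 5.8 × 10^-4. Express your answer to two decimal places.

pH = 5.52

(CH3)2NH2+ is the conjugate acid of the weak base (CH3)2NH.
Ka = Kw/Kb = 1.0×10^-14 / 5.8 × 10^-4 = 1.72 × 10^-11
From the ICE table, Ka = [H+]²/(0.53 − [H+]) = 1.72 × 10^-11.
Since Ka ≪ C₀, [H+] ≈ √(Ka·C₀) = 3.02 × 10^-6 M.
pH = −log(3.02 × 10^-6) = 5.52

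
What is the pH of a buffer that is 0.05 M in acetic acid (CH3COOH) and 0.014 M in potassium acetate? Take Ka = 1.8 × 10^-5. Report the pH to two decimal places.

pH = 4.19

pKa = −log(1.8 × 10^-5) = 4.745
Using pH = pKa + log([base]/[acid]) with [base]/[acid] = 0.014/0.05:
pH = 4.745 + (-0.553) = 4.19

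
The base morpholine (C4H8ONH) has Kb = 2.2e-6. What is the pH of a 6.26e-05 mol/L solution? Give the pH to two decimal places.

C4H8ONH + H2O ⇌ C4H8ONH2+ + OH-
Kb = x²/(6.26e-05 − x) = 2.2 × 10^-6
x is not negligible relative to C₀; solve x² + 2.2e-06·x − 1.38e-10 = 0.
x = [−2.2e-06 + √(2.2e-06² + 5.51e-10)]/2 = 1.07 × 10^-5 M
pOH = 4.97, so pH = 14.00 − pOH = 9.03

pH = 9.03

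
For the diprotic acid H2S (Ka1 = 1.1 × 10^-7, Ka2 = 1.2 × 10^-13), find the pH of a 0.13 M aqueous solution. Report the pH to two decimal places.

Since Ka1 ≫ Ka2, the first ionization dominates [H+].
Ka1 = x²/(0.13 − x) = 1.1 × 10^-7
x ≈ √(1.1 × 10^-7 × 0.13) = 1.20 × 10^-4 M
pH = −log(1.20 × 10^-4) = 3.92

pH = 3.92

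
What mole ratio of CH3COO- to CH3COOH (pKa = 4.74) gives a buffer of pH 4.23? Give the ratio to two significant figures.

pH = pKa + log(r) ⇒ log(r) = 4.23 − 4.74 = -0.51
r = [CH3COO-]/[CH3COOH] = 10^(-0.51) = 0.309

ratio = 0.31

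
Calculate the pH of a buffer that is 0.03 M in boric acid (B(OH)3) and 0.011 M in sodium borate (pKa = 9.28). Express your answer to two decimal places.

Using pH = pKa + log([base]/[acid]) with [base]/[acid] = 0.011/0.03:
pH = 9.28 + (-0.436) = 8.84

pH = 8.84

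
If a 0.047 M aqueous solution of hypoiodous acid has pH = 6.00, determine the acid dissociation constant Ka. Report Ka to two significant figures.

[H+] = 10^(-6.00) = 1.00 × 10^-6 M
At equilibrium [HA] = 0.047 − 1.00 × 10^-6 = 4.70 × 10^-2 M
Ka = [H+][A-]/[HA] = (1.00 × 10^-6)² / 4.70 × 10^-2 = 2.1 × 10^-11

Ka = 2.1 × 10^-11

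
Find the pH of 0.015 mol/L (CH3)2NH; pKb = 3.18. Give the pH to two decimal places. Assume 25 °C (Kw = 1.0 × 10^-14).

pH = 11.45

(CH3)2NH + H2O ⇌ (CH3)2NH2+ + OH-
Kb = 10^(−3.18) = 6.61 × 10^-4
From the ICE table, Kb = x²/(0.015 − x) = 6.61 × 10^-4.
The 5% rule fails; solving x² + Kb·x − Kb·C₀ = 0 exactly:
x = [−0.000661 + √(0.000661² + 3.97e-05)]/2 = 2.84 × 10^-3 M
pOH = 2.55, so pH = 14.00 − pOH = 11.45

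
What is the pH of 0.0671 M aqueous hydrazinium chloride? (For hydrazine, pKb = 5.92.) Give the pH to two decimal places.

N2H5+ is the conjugate acid of the weak base N2H4.
Kb = 10^(−5.92) = 1.20 × 10^-6
Ka = Kw/Kb = 1.0×10^-14 / 1.20 × 10^-6 = 8.33 × 10^-9
From the ICE table, Ka = [H+]²/(0.0671 − [H+]) = 8.33 × 10^-9.
Assume [H+] ≪ 0.0671: [H+] ≈ √(8.33 × 10^-9 × 0.0671) = 2.36 × 10^-5 M
([H+]/C₀ = 0.035% < 5%, so the approximation holds.)
pH = −log[H+] = −log(2.36 × 10^-5) = 4.63

pH = 4.63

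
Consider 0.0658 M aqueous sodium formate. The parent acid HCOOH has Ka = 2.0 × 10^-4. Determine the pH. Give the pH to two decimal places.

HCOO- is the conjugate base of the weak acid HCOOH.
Kb = Kw/Ka = 1.0×10^-14 / 2.0 × 10^-4 = 5.00 × 10^-11
Let x = [OH-] at equilibrium. Kb = x²/(0.0658 − x).
Assume x ≪ 0.0658: x ≈ √(5.00 × 10^-11 × 0.0658) = 1.81 × 10^-6 M
(x/C₀ = 0.0028% < 5%, so the approximation holds.)
pOH = −log(1.81 × 10^-6) = 5.74; pH = 14.00 − 5.74 = 8.26

pH = 8.26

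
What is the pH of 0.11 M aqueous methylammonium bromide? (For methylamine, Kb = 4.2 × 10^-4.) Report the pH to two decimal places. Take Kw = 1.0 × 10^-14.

CH3NH3+ is the conjugate acid of the weak base CH3NH2.
Ka = Kw/Kb = 1.0×10^-14 / 4.2 × 10^-4 = 2.38 × 10^-11
Ka = [H+]²/(0.11 − [H+]) = 2.38 × 10^-11
Assume [H+] ≪ 0.11: [H+] ≈ √(2.38 × 10^-11 × 0.11) = 1.62 × 10^-6 M
pH = −log[H+] = −log(1.62 × 10^-6) = 5.79

pH = 5.79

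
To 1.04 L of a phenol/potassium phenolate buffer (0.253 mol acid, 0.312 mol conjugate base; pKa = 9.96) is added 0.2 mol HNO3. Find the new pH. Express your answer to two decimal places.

pH = 9.35

After neutralization: n(C6H5OH) = 0.453 mol, n(C6H5O-) = 0.112 mol.
pH = pKa + log(n_C6H5O-/n_C6H5OH) = 9.96 + log(0.112/0.453) = 9.96 + (-0.607)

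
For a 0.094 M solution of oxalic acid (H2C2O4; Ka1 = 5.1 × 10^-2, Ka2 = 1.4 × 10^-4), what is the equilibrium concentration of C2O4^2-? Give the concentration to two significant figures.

1.4 × 10^-4 M

First ionization gives [H+] ≈ [HC2O4-] = 4.83 × 10^-2 M.
Second step: Ka2 = [H+][C2O4^2-]/[HC2O4-] ≈ [C2O4^2-] (since [H+] ≈ [HC2O4-]).
So [C2O4^2-] ≈ Ka2.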